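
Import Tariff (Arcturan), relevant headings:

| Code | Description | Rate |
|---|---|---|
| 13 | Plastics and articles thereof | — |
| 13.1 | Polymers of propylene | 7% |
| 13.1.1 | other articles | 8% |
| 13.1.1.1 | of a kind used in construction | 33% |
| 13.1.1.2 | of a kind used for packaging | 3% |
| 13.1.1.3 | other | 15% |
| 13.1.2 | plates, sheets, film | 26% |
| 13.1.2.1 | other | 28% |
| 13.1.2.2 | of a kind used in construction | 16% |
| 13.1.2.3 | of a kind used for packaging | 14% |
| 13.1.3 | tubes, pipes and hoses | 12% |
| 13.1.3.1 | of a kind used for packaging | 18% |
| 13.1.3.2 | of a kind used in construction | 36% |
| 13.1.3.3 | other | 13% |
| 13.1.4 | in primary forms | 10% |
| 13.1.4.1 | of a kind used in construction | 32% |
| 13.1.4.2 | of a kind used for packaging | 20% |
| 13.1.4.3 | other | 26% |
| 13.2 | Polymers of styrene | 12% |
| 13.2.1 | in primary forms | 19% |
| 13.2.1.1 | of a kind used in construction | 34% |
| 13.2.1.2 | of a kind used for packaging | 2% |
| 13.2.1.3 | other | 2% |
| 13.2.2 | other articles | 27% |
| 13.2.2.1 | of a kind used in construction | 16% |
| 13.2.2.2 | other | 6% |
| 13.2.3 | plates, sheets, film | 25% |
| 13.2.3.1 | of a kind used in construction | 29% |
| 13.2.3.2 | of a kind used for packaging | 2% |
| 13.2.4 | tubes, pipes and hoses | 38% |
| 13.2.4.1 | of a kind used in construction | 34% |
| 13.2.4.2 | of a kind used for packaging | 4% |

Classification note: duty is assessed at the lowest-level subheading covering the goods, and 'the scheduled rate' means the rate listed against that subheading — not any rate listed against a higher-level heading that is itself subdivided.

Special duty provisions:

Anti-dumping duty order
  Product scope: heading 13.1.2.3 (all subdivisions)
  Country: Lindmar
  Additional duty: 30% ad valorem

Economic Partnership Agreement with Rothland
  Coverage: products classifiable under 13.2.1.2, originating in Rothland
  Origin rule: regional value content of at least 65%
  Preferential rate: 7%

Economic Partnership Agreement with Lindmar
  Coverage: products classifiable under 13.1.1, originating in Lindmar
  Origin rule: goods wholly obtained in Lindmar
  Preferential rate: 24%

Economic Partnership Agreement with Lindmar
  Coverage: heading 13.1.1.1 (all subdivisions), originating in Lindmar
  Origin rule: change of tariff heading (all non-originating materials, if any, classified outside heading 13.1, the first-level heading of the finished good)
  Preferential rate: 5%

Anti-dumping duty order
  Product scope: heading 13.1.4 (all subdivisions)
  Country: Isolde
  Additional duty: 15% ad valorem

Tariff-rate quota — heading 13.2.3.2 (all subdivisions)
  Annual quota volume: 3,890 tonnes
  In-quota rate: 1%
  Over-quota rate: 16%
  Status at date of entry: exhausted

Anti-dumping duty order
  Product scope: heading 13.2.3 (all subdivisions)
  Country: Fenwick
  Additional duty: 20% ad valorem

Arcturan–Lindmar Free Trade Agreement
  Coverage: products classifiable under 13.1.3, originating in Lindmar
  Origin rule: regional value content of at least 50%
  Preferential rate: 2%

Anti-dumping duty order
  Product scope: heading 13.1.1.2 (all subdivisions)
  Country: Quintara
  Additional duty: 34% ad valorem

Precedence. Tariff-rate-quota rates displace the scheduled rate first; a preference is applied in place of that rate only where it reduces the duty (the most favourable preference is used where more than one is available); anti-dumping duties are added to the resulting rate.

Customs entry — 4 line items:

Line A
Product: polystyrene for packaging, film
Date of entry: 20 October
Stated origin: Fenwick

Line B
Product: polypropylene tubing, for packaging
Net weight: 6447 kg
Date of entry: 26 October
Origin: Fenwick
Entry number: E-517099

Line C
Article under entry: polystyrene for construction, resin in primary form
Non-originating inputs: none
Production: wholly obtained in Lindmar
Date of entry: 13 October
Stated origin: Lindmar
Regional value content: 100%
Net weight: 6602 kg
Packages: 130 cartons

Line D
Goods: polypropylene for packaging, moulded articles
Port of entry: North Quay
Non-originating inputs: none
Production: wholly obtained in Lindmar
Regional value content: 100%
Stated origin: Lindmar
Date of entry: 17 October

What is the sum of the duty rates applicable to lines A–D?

91%

Line A: polystyrene → 13.2; film → 13.2.3; for packaging → 13.2.3.2. Scheduled 2%. quota on 13.2.3.2 exhausted → over-quota 16%; anti-dumping (Fenwick, 13.2.3): +20%; total 16% + 20% = 36%. → 36%.
Line B: polypropylene → 13.1; tubing → 13.1.3; for packaging → 13.1.3.1. Scheduled 18%. No special measure applies. → 18%.
Line C: polystyrene → 13.2; resin in primary form → 13.2.1; for construction → 13.2.1.1. Scheduled 34%. Lindmar agreement on 13.1.1: 13.2.1.1 not covered; Lindmar agreement on 13.1.1.1: 13.2.1.1 not covered; Lindmar agreement on 13.1.3: 13.2.1.1 not covered. → 34%.
Line D: polypropylene → 13.1; moulded articles → 13.1.1; for packaging → 13.1.1.2. Scheduled 3%. Lindmar agreement on 13.1.1: wholly obtained → 24% available; Lindmar agreement on 13.1.1.1: 13.1.1.2 not covered; Lindmar agreement on 13.1.3: 13.1.1.2 not covered; preference 24% not lower than 3% → no reduction. → 3%.
Sum: 36% + 18% + 34% + 3% = 91%.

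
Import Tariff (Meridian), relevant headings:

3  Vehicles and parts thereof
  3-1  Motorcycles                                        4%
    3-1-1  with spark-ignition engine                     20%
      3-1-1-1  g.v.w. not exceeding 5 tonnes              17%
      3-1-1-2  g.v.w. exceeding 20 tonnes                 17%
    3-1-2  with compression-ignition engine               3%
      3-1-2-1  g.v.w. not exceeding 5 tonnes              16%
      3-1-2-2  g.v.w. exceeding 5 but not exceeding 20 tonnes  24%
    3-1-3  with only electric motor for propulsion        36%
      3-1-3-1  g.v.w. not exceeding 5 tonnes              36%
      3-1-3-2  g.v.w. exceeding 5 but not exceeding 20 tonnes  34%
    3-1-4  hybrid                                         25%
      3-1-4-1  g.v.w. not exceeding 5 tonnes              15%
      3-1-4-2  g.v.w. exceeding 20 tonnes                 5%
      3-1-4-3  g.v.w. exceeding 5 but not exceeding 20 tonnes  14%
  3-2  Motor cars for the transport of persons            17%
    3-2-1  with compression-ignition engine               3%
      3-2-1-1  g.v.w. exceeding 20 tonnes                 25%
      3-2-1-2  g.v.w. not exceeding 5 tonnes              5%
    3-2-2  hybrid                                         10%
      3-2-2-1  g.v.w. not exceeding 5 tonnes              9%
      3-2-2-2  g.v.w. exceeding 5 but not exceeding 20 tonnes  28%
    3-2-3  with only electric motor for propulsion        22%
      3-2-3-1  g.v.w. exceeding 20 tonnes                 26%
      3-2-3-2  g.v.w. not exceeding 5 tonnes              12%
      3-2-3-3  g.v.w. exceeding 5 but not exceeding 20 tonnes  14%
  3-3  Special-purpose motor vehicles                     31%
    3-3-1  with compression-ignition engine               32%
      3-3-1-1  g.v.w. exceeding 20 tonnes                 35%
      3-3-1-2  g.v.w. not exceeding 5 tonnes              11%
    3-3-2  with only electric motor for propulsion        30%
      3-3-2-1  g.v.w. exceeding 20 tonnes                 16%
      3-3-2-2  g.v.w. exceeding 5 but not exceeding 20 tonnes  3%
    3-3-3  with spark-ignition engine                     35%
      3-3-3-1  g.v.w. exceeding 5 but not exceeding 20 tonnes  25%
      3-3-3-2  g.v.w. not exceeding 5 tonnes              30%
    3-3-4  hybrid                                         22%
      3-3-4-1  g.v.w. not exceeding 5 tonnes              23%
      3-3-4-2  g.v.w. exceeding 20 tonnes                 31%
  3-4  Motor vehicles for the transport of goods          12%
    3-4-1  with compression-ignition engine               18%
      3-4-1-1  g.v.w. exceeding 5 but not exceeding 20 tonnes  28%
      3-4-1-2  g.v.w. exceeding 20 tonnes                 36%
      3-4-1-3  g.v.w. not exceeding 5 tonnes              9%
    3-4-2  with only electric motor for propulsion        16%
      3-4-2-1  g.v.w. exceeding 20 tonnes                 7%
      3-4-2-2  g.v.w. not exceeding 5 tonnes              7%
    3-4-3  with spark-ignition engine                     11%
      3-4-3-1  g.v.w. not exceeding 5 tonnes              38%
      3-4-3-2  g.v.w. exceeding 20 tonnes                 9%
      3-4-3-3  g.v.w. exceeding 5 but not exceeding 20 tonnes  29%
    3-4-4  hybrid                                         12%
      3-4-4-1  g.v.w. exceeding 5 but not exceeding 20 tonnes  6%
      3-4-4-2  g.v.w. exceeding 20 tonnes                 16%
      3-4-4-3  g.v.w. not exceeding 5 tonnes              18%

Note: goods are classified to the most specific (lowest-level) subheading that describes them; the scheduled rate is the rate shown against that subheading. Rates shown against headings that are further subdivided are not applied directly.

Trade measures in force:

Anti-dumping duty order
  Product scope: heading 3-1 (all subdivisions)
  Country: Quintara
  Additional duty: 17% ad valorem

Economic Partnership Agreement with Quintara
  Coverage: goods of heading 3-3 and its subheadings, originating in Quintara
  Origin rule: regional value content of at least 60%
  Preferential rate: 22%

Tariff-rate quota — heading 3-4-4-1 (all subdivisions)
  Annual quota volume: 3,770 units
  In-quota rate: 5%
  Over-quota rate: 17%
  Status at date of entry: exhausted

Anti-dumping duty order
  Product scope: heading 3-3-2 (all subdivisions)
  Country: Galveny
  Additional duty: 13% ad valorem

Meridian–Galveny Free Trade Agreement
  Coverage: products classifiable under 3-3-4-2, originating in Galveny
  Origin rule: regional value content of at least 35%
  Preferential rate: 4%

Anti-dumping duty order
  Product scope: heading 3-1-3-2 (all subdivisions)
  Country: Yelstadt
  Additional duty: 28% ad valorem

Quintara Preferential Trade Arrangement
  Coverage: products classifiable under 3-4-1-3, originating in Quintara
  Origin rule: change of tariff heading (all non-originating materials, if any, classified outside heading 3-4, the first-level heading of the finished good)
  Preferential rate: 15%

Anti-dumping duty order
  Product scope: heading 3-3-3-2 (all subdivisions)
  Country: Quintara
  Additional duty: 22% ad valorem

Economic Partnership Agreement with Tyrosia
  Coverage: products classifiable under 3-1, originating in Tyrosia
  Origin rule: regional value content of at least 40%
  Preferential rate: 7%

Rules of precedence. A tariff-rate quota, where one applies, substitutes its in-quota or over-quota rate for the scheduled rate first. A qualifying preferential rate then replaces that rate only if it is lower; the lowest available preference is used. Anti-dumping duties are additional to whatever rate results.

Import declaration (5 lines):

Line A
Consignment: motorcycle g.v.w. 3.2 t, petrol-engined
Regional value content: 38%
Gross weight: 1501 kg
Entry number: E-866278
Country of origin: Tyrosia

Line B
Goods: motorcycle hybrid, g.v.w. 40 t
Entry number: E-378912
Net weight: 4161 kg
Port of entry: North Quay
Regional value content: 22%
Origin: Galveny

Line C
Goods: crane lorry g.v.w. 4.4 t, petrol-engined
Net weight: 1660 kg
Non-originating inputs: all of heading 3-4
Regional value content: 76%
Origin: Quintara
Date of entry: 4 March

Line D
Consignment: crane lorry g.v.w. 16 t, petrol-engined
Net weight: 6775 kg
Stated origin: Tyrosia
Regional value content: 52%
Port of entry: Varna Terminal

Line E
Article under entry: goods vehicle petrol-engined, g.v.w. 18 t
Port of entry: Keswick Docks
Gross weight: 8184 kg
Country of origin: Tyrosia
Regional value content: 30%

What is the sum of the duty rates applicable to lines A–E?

120%

Line A: motorcycle → 3-1; petrol-engined → 3-1-1; g.v.w. 3.2 t → 3-1-1-1. Scheduled 17%. Tyrosia agreement on 3-1: RVC < 40%. → 17%.
Line B: motorcycle → 3-1; hybrid → 3-1-4; g.v.w. 40 t → 3-1-4-2. Scheduled 5%. Galveny agreement on 3-3-4-2: 3-1-4-2 not covered. → 5%.
Line C: crane lorry → 3-3; petrol-engined → 3-3-3; g.v.w. 4.4 t → 3-3-3-2. Scheduled 30%. Quintara agreement on 3-3: RVC ≥ 60% → 22% available; Quintara agreement on 3-4-1-3: 3-3-3-2 not covered; preferential 22%; anti-dumping (Quintara, 3-3-3-2): +22%; total 22% + 22% = 44%. → 44%.
Line D: crane lorry → 3-3; petrol-engined → 3-3-3; g.v.w. 16 t → 3-3-3-1. Scheduled 25%. Tyrosia agreement on 3-1: 3-3-3-1 not covered. → 25%.
Line E: goods vehicle → 3-4; petrol-engined → 3-4-3; g.v.w. 18 t → 3-4-3-3. Scheduled 29%. Tyrosia agreement on 3-1: 3-4-3-3 not covered. → 29%.
Sum: 17% + 5% + 44% + 25% + 29% = 120%.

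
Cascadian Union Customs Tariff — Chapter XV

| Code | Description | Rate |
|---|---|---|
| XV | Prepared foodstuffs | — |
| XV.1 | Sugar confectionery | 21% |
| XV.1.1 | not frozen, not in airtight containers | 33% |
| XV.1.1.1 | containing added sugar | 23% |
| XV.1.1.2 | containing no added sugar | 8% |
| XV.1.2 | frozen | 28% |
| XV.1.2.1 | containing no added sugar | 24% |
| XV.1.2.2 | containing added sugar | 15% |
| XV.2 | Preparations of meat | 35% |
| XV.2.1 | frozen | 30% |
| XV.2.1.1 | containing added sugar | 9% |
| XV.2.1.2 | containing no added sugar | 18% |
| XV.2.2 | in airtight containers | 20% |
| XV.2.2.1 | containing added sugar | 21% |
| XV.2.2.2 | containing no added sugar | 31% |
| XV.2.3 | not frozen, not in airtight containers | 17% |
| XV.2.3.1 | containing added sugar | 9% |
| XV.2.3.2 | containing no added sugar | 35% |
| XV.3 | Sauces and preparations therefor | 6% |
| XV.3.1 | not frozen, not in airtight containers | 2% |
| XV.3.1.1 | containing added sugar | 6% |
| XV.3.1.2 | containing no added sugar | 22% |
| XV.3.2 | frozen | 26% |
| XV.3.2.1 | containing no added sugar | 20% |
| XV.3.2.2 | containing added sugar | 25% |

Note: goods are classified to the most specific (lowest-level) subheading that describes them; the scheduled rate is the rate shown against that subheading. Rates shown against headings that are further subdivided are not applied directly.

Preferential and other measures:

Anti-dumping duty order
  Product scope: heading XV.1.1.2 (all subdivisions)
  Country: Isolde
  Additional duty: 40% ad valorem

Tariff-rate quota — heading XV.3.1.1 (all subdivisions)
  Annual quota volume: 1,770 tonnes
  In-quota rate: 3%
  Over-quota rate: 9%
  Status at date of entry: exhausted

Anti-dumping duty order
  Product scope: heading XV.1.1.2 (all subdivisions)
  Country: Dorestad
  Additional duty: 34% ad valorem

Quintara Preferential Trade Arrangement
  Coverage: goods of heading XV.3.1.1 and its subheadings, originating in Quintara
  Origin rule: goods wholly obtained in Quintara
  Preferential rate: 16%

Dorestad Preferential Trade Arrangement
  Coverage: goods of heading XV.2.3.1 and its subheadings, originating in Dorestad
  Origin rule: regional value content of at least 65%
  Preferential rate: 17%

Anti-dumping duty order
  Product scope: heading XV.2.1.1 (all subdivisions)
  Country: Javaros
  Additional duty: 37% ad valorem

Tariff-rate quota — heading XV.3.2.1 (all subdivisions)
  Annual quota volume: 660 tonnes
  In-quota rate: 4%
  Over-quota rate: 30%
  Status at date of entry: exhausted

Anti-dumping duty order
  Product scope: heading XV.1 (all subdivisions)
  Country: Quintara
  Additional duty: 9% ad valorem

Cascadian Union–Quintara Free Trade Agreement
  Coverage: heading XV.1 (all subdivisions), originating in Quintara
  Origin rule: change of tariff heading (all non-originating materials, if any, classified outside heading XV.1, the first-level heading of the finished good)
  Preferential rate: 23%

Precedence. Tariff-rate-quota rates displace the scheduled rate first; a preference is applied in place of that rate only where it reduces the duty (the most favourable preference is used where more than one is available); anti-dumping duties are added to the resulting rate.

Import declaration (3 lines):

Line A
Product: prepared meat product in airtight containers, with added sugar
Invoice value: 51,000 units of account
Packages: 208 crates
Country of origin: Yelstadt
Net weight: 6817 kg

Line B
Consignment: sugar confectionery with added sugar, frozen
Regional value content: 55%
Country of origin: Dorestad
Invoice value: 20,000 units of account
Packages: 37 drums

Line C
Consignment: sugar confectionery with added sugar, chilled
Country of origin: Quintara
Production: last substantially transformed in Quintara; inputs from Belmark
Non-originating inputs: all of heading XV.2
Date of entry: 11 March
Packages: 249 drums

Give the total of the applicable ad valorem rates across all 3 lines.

Line A: prepared meat product → XV.2; in airtight containers → XV.2.2; with added sugar → XV.2.2.1. Scheduled 21%. No special measure applies. → 21%.
Line B: sugar confectionery → XV.1; frozen → XV.1.2; with added sugar → XV.1.2.2. Scheduled 15%. Dorestad agreement on XV.2.3.1: XV.1.2.2 not covered. → 15%.
Line C: sugar confectionery → XV.1; chilled → XV.1.1; with added sugar → XV.1.1.1. Scheduled 23%. Quintara agreement on XV.3.1.1: XV.1.1.1 not covered; Quintara agreement on XV.1: CTH met → 23% available; preference 23% not lower than 23% → no reduction; anti-dumping (Quintara, XV.1): +9%; total 23% + 9% = 32%. → 32%.
Sum: 21% + 15% + 32% = 68%.

68%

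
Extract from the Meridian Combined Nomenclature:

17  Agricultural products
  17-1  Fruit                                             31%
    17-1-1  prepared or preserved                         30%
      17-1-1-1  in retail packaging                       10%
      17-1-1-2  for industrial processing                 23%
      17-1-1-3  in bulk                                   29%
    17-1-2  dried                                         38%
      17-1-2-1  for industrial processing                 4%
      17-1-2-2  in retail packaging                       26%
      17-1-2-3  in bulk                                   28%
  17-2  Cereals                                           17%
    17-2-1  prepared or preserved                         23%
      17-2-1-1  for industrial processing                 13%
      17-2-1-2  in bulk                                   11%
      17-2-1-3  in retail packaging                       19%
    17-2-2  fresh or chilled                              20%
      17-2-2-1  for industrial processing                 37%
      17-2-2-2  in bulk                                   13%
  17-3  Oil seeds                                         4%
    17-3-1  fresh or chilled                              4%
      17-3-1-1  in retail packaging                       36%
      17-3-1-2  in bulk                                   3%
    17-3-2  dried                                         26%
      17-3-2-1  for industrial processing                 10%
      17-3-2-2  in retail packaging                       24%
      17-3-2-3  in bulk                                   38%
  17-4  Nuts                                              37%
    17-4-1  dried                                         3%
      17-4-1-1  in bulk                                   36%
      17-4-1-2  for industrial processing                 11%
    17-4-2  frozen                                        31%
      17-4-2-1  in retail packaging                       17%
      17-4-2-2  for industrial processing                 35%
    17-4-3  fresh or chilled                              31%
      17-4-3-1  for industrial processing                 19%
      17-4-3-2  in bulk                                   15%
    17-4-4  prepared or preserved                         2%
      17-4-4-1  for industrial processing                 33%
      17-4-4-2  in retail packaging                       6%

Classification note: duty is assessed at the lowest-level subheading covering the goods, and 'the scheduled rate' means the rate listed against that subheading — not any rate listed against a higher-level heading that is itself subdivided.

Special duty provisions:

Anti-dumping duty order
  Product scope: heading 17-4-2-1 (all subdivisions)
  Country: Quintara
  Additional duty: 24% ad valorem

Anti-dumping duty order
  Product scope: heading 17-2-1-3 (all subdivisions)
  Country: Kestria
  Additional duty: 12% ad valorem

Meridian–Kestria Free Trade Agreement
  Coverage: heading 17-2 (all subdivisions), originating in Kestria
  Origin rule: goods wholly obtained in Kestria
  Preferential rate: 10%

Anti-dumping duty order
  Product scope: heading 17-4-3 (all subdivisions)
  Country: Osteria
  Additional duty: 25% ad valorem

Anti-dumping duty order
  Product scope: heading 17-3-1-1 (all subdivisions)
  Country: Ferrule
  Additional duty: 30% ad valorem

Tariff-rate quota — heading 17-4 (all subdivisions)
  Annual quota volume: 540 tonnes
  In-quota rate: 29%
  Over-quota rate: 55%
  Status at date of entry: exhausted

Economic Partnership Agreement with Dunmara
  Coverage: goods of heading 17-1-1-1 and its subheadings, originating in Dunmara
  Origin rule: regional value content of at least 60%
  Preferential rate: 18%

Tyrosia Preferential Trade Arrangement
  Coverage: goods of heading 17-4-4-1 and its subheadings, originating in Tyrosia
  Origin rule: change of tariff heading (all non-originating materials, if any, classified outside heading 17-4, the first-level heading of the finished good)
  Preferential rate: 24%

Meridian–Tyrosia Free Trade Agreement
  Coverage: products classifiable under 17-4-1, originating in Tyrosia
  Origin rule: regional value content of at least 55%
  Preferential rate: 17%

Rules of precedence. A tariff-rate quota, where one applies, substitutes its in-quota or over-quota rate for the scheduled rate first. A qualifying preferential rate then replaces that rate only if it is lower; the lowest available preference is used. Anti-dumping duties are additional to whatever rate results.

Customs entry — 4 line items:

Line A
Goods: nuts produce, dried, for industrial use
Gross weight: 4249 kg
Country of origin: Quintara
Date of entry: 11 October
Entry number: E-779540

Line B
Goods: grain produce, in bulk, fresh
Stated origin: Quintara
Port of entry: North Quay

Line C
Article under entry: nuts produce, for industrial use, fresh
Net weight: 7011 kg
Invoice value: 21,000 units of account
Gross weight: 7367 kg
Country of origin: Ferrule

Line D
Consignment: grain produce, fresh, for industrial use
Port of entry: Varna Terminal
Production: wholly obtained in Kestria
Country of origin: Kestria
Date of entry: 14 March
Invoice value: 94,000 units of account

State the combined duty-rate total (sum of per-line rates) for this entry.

133%

Line A: nuts → 17-4; dried → 17-4-1; for industrial use → 17-4-1-2. Scheduled 11%. quota on 17-4 exhausted → over-quota 55%. → 55%.
Line B: grain → 17-2; fresh → 17-2-2; in bulk → 17-2-2-2. Scheduled 13%. No special measure applies. → 13%.
Line C: nuts → 17-4; fresh → 17-4-3; for industrial use → 17-4-3-1. Scheduled 19%. quota on 17-4 exhausted → over-quota 55%. → 55%.
Line D: grain → 17-2; fresh → 17-2-2; for industrial use → 17-2-2-1. Scheduled 37%. Kestria agreement on 17-2: wholly obtained → 10% available; preferential 10%. → 10%.
Sum: 55% + 13% + 55% + 10% = 133%.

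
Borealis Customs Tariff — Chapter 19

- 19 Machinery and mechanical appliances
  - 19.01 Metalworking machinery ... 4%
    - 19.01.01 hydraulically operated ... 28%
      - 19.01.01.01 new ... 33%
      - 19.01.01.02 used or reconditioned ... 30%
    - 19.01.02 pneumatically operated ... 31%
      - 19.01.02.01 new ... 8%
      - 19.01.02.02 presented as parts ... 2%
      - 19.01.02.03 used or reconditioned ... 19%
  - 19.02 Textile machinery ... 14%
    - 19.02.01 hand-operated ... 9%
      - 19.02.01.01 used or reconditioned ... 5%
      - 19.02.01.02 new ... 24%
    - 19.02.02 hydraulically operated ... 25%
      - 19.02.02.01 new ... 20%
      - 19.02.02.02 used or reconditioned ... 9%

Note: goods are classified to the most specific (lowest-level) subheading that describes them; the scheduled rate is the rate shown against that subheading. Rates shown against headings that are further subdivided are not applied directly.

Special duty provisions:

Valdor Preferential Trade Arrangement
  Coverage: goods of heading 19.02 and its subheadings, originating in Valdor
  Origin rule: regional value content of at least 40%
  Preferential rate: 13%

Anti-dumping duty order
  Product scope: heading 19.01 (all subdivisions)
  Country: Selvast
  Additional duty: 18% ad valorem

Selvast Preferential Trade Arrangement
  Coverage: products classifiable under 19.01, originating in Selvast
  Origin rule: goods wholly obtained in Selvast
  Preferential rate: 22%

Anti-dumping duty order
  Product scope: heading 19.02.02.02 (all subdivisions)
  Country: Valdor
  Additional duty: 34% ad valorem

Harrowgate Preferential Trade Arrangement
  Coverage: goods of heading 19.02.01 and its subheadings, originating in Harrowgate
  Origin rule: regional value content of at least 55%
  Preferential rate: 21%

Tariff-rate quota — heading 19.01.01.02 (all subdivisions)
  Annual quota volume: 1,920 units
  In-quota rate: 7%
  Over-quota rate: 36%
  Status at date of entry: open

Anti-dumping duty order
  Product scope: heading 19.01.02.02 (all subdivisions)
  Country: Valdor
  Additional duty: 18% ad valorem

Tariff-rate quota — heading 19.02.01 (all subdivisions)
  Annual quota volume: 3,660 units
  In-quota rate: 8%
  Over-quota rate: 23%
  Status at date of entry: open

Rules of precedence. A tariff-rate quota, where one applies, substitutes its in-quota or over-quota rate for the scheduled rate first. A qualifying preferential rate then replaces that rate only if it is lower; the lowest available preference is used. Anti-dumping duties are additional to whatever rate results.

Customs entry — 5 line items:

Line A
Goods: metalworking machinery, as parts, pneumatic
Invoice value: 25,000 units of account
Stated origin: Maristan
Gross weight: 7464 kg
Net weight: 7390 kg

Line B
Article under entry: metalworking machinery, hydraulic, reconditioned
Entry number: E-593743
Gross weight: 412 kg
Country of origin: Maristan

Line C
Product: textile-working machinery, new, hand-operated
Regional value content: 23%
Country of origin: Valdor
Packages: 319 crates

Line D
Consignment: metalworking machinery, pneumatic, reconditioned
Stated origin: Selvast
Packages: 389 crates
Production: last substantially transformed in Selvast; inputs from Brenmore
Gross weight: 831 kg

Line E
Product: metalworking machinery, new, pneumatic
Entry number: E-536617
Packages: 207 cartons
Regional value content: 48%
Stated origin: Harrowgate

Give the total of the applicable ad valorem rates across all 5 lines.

62%

Line A: metalworking → 19.01; pneumatic → 19.01.02; as parts → 19.01.02.02. Scheduled 2%. No special measure applies. → 2%.
Line B: metalworking → 19.01; hydraulic → 19.01.01; reconditioned → 19.01.01.02. Scheduled 30%. quota on 19.01.01.02 open → in-quota 7%. → 7%.
Line C: textile-working → 19.02; hand-operated → 19.02.01; new → 19.02.01.02. Scheduled 24%. quota on 19.02.01 open → in-quota 8%; Valdor agreement on 19.02: RVC < 40%. → 8%.
Line D: metalworking → 19.01; pneumatic → 19.01.02; reconditioned → 19.01.02.03. Scheduled 19%. Selvast agreement on 19.01: not wholly obtained; anti-dumping (Selvast, 19.01): +18%; total 19% + 18% = 37%. → 37%.
Line E: metalworking → 19.01; pneumatic → 19.01.02; new → 19.01.02.01. Scheduled 8%. Harrowgate agreement on 19.02.01: 19.01.02.01 not covered. → 8%.
Sum: 2% + 7% + 8% + 37% + 8% = 62%.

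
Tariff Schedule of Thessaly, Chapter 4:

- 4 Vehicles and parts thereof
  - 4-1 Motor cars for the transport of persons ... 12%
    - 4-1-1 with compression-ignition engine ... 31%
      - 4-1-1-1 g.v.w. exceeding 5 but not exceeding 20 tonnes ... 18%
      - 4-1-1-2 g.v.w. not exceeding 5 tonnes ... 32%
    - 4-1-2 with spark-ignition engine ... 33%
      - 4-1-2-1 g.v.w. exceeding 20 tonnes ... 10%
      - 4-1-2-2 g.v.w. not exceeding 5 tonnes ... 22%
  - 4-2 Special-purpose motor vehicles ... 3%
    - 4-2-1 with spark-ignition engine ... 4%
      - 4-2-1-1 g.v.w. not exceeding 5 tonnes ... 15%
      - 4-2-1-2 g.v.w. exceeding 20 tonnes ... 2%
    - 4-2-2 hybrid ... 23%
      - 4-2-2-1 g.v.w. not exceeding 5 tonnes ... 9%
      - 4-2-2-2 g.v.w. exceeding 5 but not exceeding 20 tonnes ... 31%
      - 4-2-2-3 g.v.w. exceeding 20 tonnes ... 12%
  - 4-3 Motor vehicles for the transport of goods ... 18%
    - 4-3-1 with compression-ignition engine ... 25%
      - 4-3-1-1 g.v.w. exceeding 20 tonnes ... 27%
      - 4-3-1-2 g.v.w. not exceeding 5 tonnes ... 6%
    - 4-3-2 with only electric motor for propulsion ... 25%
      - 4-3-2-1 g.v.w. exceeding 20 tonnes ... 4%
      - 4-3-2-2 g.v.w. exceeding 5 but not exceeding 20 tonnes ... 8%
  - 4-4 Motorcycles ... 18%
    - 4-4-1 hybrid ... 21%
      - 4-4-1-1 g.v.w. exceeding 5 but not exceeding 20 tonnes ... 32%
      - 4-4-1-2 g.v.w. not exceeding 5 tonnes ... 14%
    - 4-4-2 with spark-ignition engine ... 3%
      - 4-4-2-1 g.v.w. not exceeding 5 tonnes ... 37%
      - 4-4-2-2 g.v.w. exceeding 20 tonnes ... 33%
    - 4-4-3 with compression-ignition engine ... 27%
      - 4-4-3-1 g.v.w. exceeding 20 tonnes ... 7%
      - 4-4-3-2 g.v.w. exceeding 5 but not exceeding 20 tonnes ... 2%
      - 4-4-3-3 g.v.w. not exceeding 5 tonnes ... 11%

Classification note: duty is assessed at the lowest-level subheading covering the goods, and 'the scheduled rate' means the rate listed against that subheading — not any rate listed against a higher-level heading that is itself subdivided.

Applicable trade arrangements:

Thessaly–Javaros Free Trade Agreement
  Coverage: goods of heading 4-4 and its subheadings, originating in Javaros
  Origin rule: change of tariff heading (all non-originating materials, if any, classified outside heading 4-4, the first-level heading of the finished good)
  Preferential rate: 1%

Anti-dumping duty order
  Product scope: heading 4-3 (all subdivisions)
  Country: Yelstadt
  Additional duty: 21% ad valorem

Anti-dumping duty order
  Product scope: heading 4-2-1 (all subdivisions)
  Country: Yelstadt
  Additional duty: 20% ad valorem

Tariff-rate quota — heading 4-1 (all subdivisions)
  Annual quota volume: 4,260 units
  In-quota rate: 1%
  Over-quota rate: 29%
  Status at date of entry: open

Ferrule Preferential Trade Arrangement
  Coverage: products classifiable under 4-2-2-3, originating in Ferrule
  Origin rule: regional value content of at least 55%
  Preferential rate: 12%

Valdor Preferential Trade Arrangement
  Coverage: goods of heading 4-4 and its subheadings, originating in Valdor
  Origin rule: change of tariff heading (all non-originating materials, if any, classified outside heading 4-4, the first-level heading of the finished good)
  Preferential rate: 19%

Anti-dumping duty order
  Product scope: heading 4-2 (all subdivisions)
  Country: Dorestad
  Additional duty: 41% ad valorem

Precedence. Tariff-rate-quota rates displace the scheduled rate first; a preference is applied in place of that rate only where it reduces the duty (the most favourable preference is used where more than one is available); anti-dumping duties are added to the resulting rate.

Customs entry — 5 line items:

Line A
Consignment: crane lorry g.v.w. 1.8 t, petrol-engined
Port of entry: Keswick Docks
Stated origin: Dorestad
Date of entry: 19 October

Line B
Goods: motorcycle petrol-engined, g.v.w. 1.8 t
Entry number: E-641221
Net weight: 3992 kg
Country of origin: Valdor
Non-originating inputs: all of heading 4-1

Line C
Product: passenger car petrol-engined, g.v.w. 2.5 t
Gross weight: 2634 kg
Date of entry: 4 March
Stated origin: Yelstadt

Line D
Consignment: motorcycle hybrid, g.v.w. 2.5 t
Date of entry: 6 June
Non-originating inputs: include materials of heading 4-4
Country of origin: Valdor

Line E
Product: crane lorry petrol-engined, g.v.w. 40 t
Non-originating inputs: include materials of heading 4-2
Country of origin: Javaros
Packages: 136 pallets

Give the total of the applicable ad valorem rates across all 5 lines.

Line A: crane lorry → 4-2; petrol-engined → 4-2-1; g.v.w. 1.8 t → 4-2-1-1. Scheduled 15%. anti-dumping (Dorestad, 4-2): +41%; total 15% + 41% = 56%. → 56%.
Line B: motorcycle → 4-4; petrol-engined → 4-4-2; g.v.w. 1.8 t → 4-4-2-1. Scheduled 37%. Valdor agreement on 4-4: CTH met → 19% available; preferential 19%. → 19%.
Line C: passenger car → 4-1; petrol-engined → 4-1-2; g.v.w. 2.5 t → 4-1-2-2. Scheduled 22%. quota on 4-1 open → in-quota 1%. → 1%.
Line D: motorcycle → 4-4; hybrid → 4-4-1; g.v.w. 2.5 t → 4-4-1-2. Scheduled 14%. Valdor agreement on 4-4: CTH not met. → 14%.
Line E: crane lorry → 4-2; petrol-engined → 4-2-1; g.v.w. 40 t → 4-2-1-2. Scheduled 2%. Javaros agreement on 4-4: 4-2-1-2 not covered. → 2%.
Sum: 56% + 19% + 1% + 14% + 2% = 92%.

92%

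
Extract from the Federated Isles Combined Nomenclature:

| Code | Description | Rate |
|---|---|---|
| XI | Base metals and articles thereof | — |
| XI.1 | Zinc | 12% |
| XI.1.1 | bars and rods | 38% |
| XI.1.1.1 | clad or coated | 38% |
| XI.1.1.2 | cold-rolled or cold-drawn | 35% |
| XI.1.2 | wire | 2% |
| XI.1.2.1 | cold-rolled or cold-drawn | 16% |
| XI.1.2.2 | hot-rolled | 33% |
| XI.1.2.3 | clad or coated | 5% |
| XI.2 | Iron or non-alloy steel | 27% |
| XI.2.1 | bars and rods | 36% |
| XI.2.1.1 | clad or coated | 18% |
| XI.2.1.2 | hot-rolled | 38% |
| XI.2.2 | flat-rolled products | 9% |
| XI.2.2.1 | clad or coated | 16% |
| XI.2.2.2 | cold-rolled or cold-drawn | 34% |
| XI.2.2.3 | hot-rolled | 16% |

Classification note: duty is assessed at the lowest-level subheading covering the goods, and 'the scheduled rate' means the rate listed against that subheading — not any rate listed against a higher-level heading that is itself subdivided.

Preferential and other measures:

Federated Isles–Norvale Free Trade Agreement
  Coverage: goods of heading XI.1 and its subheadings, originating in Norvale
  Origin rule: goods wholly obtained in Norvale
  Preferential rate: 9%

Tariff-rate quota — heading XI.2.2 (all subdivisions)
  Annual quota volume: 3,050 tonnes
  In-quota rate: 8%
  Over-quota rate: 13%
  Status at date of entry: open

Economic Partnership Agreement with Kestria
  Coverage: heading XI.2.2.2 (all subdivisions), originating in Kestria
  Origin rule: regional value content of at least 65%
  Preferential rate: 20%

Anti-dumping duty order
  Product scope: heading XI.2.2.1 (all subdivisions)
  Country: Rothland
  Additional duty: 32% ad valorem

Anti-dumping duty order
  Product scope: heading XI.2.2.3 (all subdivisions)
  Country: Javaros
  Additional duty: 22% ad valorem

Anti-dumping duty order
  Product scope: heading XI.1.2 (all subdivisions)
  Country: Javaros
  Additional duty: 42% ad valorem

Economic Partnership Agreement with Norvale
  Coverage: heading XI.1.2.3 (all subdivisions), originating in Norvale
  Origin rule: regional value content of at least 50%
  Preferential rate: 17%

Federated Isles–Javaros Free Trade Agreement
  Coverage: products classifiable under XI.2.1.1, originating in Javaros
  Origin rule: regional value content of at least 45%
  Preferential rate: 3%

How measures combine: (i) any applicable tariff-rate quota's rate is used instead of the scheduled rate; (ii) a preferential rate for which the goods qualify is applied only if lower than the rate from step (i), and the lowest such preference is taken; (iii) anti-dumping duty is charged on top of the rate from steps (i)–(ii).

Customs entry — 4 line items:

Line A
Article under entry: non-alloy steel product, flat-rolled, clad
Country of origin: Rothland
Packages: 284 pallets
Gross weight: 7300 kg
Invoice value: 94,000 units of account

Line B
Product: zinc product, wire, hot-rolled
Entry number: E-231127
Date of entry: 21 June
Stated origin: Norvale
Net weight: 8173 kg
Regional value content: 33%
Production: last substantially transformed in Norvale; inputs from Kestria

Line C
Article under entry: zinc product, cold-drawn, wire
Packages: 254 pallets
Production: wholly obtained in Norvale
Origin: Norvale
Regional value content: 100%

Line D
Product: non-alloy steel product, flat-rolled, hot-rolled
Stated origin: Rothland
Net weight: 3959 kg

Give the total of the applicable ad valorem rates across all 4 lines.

Line A: non-alloy steel → XI.2; flat-rolled → XI.2.2; clad → XI.2.2.1. Scheduled 16%. quota on XI.2.2 open → in-quota 8%; anti-dumping (Rothland, XI.2.2.1): +32%; total 8% + 32% = 40%. → 40%.
Line B: zinc → XI.1; wire → XI.1.2; hot-rolled → XI.1.2.2. Scheduled 33%. Norvale agreement on XI.1: not wholly obtained; Norvale agreement on XI.1.2.3: XI.1.2.2 not covered. → 33%.
Line C: zinc → XI.1; wire → XI.1.2; cold-drawn → XI.1.2.1. Scheduled 16%. Norvale agreement on XI.1: wholly obtained → 9% available; Norvale agreement on XI.1.2.3: XI.1.2.1 not covered; preferential 9%. → 9%.
Line D: non-alloy steel → XI.2; flat-rolled → XI.2.2; hot-rolled → XI.2.2.3. Scheduled 16%. quota on XI.2.2 open → in-quota 8%. → 8%.
Sum: 40% + 33% + 9% + 8% = 90%.

90%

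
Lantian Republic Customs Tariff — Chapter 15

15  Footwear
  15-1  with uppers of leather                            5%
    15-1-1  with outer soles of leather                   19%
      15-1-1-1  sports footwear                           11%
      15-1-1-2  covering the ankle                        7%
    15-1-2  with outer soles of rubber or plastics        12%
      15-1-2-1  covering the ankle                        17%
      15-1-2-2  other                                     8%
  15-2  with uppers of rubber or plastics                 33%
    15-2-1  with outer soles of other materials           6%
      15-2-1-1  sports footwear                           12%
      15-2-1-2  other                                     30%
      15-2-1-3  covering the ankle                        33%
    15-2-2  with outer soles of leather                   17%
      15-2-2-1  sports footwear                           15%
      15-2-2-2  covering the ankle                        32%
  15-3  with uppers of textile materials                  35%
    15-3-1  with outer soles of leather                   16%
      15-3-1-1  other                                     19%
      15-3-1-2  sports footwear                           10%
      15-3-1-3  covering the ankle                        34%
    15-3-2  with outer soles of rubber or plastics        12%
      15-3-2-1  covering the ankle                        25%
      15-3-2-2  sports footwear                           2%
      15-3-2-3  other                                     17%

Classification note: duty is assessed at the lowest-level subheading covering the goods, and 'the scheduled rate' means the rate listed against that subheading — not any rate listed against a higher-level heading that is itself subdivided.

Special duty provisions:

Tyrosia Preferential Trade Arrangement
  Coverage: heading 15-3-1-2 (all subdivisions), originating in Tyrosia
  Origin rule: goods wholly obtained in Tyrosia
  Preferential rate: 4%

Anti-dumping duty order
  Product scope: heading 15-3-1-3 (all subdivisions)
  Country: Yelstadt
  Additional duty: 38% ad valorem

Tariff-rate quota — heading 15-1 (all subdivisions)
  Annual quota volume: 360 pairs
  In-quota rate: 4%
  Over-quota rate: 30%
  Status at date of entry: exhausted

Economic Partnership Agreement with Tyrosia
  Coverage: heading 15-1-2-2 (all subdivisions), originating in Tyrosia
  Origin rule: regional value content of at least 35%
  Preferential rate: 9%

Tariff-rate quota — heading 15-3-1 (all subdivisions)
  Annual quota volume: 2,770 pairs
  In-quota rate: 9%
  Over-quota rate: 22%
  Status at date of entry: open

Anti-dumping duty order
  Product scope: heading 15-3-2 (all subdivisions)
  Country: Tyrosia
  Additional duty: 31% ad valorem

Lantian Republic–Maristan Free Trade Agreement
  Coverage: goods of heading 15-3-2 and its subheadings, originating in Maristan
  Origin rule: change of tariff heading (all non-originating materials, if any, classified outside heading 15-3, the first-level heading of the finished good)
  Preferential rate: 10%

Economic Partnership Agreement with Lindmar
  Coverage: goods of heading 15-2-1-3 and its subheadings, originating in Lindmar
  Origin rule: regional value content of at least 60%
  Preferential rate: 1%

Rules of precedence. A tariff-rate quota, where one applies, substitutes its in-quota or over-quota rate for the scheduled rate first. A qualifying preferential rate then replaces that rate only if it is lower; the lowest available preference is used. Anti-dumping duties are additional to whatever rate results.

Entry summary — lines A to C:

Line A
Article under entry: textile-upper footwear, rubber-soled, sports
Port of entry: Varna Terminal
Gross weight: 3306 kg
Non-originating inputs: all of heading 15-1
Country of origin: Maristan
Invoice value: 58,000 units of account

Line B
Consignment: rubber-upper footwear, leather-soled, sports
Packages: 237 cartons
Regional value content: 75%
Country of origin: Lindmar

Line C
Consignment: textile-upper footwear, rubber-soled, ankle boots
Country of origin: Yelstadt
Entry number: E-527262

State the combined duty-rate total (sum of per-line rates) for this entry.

42%

Line A: textile-upper → 15-3; rubber-soled → 15-3-2; sports → 15-3-2-2. Scheduled 2%. Maristan agreement on 15-3-2: CTH met → 10% available; preference 10% not lower than 2% → no reduction. → 2%.
Line B: rubber-upper → 15-2; leather-soled → 15-2-2; sports → 15-2-2-1. Scheduled 15%. Lindmar agreement on 15-2-1-3: 15-2-2-1 not covered. → 15%.
Line C: textile-upper → 15-3; rubber-soled → 15-3-2; ankle boots → 15-3-2-1. Scheduled 25%. No special measure applies. → 25%.
Sum: 2% + 15% + 25% = 42%.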